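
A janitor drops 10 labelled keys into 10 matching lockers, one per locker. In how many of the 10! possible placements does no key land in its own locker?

1334961

Use !n = (n-1)(!(n-1) + !(n-2)).
!10 = 9·(133496 + 14833) = 9·148329 = 1334961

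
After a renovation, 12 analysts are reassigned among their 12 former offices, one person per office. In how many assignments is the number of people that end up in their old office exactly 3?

29369120

Choose which 3 of the 12 are fixed: C(12,3) = 220.
The other 9 form a derangement: !9 = 133496.
Total: 220 × 133496 = 29369120.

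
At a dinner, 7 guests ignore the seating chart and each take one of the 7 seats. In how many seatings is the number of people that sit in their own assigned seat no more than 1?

3709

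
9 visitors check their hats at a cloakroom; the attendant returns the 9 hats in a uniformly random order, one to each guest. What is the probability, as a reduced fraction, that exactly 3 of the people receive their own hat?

53/864

Favorable outcomes: C(9,3)·!6 = 84·265 = 22260.
Total outcomes: 9! = 362880.
Probability = 22260/362880 = 53/864.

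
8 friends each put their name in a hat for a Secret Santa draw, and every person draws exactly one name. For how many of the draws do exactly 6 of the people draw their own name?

28

Pick the 6 fixed positions: C(8,6) = 28 ways.
The remaining 2 must be deranged: !2 = 1.
Total: 28 × 1 = 28.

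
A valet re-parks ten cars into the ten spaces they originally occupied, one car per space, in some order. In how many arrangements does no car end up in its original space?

1334961

!10 is the nearest integer to 10!/e.
10! = 3628800, and 3628800/e ≈ 1334960.92, so !10 = 1334961.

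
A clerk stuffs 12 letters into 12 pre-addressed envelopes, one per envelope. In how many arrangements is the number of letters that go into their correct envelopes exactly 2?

Choose which 2 of the 12 are fixed: C(12,2) = 66.
The other 10 form a derangement: !10 = 1334961.
Total: 66 × 1334961 = 88107426.

88107426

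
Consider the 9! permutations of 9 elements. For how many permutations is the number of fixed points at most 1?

266993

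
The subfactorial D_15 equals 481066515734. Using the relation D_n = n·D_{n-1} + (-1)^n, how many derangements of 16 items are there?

7697064251745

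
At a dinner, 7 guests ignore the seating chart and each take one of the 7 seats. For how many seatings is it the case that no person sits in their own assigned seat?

1854

!7 = 7! · Σ_{k=0}^{7} (-1)^k/k!
= 7! - 7!/1! + 7!/2! - 7!/3! + 7!/4! - 7!/5! + 7!/6! - 7!/7!
= 5040 - 5040 + 2520 - 840 + 210 - 42 + 7 - 1
= 1854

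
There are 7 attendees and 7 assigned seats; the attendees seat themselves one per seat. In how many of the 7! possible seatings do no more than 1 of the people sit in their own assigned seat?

# with exactly i fixed is C(7,i)·!(7-i); sum over i=0..1:
  i=0: C(7,0)·!7 = 1·1854 = 1854
  i=1: C(7,1)·!6 = 7·265 = 1855
Total = 3709.

3709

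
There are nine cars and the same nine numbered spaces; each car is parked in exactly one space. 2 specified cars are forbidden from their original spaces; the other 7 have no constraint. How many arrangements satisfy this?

287280

Inclusion-exclusion on the 2 forbidden self-matches:
Σ_{j=0}^{2} (-1)^j C(2,j)(9-j)!
= C(2,0)·9! - C(2,1)·8! + C(2,2)·7!
= 362880 - 80640 + 5040
= 287280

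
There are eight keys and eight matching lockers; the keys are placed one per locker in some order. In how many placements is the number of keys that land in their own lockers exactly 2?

Choose which 2 of the 8 are fixed: C(8,2) = 28.
The other 6 form a derangement: !6 = 265.
Total: 28 × 265 = 7420.

7420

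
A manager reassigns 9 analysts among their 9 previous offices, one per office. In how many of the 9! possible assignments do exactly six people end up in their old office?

Choose which 6 of the 9 are fixed: C(9,6) = 84.
The other 3 form a derangement: !3 = 2.
Total: 84 × 2 = 168.

168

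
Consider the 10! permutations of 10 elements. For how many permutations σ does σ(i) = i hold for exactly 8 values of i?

Choose which 8 of the 10 are fixed: C(10,8) = 45.
The remaining 2 must be deranged: !2 = 1.
Total: 45 × 1 = 45.

45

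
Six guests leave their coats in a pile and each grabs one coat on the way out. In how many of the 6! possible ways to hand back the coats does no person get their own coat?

265

The number of derangements of 6 is !6 = Σ_{k=0}^{6} (-1)^k·6!/k!
= 6! - 6!/1! + 6!/2! - 6!/3! + 6!/4! - 6!/5! + 6!/6!
= 720 - 720 + 360 - 120 + 30 - 6 + 1
= 265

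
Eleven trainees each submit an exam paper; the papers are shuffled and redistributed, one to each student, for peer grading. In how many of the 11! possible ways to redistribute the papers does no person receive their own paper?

!11 = 11! · Σ_{k=0}^{11} (-1)^k/k!
= 11! - 11!/1! + 11!/2! - 11!/3! + 11!/4! - 11!/5! + 11!/6! - 11!/7! + 11!/8! - 11!/9! + 11!/10! - 11!/11!
= 39916800 - 39916800 + 19958400 - 6652800 + 1663200 - 332640 + 55440 - 7920 + 990 - 110 + 11 - 1
= 14684570

14684570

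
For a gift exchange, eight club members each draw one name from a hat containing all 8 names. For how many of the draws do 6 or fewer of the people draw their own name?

40319

# with exactly i fixed is C(8,i)·!(8-i); sum over i=0..6:
  i=0: C(8,0)·!8 = 1·14833 = 14833
  i=1: C(8,1)·!7 = 8·1854 = 14832
  i=2: C(8,2)·!6 = 28·265 = 7420
  i=3: C(8,3)·!5 = 56·44 = 2464
  i=4: C(8,4)·!4 = 70·9 = 630
  i=5: C(8,5)·!3 = 56·2 = 112
  i=6: C(8,6)·!2 = 28·1 = 28
Total = 40319.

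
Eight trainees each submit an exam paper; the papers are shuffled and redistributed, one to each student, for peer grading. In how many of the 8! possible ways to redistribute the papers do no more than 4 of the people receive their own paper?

40179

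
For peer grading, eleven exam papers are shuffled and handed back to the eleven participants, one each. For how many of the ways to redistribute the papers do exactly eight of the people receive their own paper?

330

Pick the 8 fixed positions: C(11,8) = 165 ways.
The other 3 form a derangement: !3 = 2.
Total: 165 × 2 = 330.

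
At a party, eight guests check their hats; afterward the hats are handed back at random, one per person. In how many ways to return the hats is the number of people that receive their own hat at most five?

40291

# with exactly i fixed is C(8,i)·!(8-i); sum over i=0..5:
  i=0: C(8,0)·!8 = 1·14833 = 14833
  i=1: C(8,1)·!7 = 8·1854 = 14832
  i=2: C(8,2)·!6 = 28·265 = 7420
  i=3: C(8,3)·!5 = 56·44 = 2464
  i=4: C(8,4)·!4 = 70·9 = 630
  i=5: C(8,5)·!3 = 56·2 = 112
Total = 40291.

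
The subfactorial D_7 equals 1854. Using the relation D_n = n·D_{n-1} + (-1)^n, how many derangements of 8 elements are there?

D_8 = 8·1854 + 1 = 14833.

14833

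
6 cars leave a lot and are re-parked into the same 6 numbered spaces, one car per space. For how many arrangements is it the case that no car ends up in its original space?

265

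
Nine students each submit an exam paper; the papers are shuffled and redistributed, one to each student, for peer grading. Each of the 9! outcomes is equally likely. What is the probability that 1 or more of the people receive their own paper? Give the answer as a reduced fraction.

Favorable outcomes: Σ_{i≥1} C(9,i)·!(9-i) = 9·14833 + 36·1854 + 84·265 + 126·44 + 126·9 + 84·2 + 36·1 + 9·0 + 1·1 = 229384.
Total outcomes: 9! = 362880.
Probability = 229384/362880 = 28673/45360.

28673/45360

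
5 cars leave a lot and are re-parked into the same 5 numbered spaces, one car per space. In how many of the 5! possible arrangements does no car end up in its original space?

44

The subfactorial !5 = [5!/e] (nearest integer).
5! = 120, and 120/e ≈ 44.15, so !5 = 44.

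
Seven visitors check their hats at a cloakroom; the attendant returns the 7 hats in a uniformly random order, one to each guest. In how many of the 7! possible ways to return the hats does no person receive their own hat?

The number of derangements of 7 is !7 = Σ_{k=0}^{7} (-1)^k·7!/k!
= 7! - 7!/1! + 7!/2! - 7!/3! + 7!/4! - 7!/5! + 7!/6! - 7!/7!
= 5040 - 5040 + 2520 - 840 + 210 - 42 + 7 - 1
= 1854

1854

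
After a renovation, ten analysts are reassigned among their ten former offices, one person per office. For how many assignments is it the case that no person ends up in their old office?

1334961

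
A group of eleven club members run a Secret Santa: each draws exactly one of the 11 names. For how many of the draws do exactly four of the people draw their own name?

Choose which 4 of the 11 are fixed: C(11,4) = 330.
The other 7 form a derangement: !7 = 1854.
Total: 330 × 1854 = 611820.

611820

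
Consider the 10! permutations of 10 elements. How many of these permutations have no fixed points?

1334961

!10 is the nearest integer to 10!/e.
10! = 3628800, and 3628800/e ≈ 1334960.92, so !10 = 1334961.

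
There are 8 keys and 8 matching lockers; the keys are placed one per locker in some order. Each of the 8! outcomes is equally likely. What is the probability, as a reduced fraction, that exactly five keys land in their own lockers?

1/360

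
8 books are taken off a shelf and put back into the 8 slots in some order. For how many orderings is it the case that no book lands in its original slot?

!8 is the nearest integer to 8!/e.
8! = 40320, and 40320/e ≈ 14832.90, so !8 = 14833.

14833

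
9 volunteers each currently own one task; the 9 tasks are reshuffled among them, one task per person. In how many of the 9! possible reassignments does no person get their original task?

133496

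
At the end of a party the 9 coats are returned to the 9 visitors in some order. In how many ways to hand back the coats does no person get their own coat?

!9 is the nearest integer to 9!/e.
9! = 362880, and 362880/e ≈ 133496.09, so !9 = 133496.

133496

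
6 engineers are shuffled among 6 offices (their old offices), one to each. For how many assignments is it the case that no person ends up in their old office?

265

By inclusion-exclusion, !6 = Σ (-1)^k · 6!/k! for k=0..6
= 6! - 6!/1! + 6!/2! - 6!/3! + 6!/4! - 6!/5! + 6!/6!
= 720 - 720 + 360 - 120 + 30 - 6 + 1
= 265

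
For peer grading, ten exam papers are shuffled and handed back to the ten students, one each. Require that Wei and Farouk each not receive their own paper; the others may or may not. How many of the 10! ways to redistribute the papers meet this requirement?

2943360

Inclusion-exclusion on the 2 forbidden self-matches:
Σ_{j=0}^{2} (-1)^j C(2,j)(10-j)!
= C(2,0)·10! - C(2,1)·9! + C(2,2)·8!
= 3628800 - 725760 + 40320
= 2943360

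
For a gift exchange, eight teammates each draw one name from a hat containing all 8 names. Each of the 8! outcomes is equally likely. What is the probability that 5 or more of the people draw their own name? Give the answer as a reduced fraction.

Favorable outcomes: Σ_{i≥5} C(8,i)·!(8-i) = 56·2 + 28·1 + 8·0 + 1·1 = 141.
Total outcomes: 8! = 40320.
Probability = 141/40320 = 47/13440.

47/13440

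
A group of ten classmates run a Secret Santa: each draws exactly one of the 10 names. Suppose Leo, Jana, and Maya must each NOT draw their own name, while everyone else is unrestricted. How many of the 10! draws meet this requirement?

2656080

Let A_j be the event that the j-th constrained one is fixed. By inclusion-exclusion over the 3 events:
Σ_{j=0}^{3} (-1)^j C(3,j)(10-j)!
= C(3,0)·10! - C(3,1)·9! + C(3,2)·8! - C(3,3)·7!
= 3628800 - 1088640 + 120960 - 5040
= 2656080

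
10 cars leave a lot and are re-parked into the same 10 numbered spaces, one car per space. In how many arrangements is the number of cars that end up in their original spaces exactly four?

Pick the 4 fixed positions: C(10,4) = 210 ways.
The other 6 form a derangement: !6 = 265.
Total: 210 × 265 = 55650.

55650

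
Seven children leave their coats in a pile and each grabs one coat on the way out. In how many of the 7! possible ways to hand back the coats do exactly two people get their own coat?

924

Pick the 2 fixed positions: C(7,2) = 21 ways.
The other 5 form a derangement: !5 = 44.
Total: 21 × 44 = 924.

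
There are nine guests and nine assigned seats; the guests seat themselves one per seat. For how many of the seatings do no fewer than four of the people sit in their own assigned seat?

6883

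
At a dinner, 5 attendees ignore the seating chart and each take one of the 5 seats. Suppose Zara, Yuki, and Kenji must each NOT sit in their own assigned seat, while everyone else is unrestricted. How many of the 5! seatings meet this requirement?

64

Let A_j be the event that the j-th constrained one is fixed. By inclusion-exclusion over the 3 events:
Σ_{j=0}^{3} (-1)^j C(3,j)(5-j)!
= C(3,0)·5! - C(3,1)·4! + C(3,2)·3! - C(3,3)·2!
= 120 - 72 + 18 - 2
= 64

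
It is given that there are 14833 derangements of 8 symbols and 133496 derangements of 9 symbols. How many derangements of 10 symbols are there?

1334961

D_10 = (10-1)·(D_9 + D_8) = 9·(133496 + 14833) = 9·148329 = 1334961.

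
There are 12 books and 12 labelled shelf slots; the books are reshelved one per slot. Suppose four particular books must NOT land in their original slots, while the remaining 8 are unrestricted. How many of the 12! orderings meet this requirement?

339696000

Let A_j be the event that the j-th constrained one is fixed. By inclusion-exclusion over the 4 events:
Σ_{j=0}^{4} (-1)^j C(4,j)(12-j)!
= C(4,0)·12! - C(4,1)·11! + C(4,2)·10! - C(4,3)·9! + C(4,4)·8!
= 479001600 - 159667200 + 21772800 - 1451520 + 40320
= 339696000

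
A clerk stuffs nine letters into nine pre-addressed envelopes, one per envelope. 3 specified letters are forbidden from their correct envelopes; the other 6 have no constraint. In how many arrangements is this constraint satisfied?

Inclusion-exclusion on the 3 forbidden self-matches:
Σ_{j=0}^{3} (-1)^j C(3,j)(9-j)!
= C(3,0)·9! - C(3,1)·8! + C(3,2)·7! - C(3,3)·6!
= 362880 - 120960 + 15120 - 720
= 256320

256320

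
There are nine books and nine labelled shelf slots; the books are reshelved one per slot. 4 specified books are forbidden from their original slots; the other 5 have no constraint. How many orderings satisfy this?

Inclusion-exclusion on the 4 forbidden self-matches:
Σ_{j=0}^{4} (-1)^j C(4,j)(9-j)!
= C(4,0)·9! - C(4,1)·8! + C(4,2)·7! - C(4,3)·6! + C(4,4)·5!
= 362880 - 161280 + 30240 - 2880 + 120
= 229080

229080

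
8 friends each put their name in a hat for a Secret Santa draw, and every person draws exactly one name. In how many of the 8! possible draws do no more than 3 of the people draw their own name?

39549

Sum C(8,i)·!(8-i) for i = 0..3:
  i=0: C(8,0)·!8 = 1·14833 = 14833
  i=1: C(8,1)·!7 = 8·1854 = 14832
  i=2: C(8,2)·!6 = 28·265 = 7420
  i=3: C(8,3)·!5 = 56·44 = 2464
Total = 39549.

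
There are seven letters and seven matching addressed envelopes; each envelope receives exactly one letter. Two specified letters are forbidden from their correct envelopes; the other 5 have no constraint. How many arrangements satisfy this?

Let A_j be the event that the j-th constrained one is fixed. By inclusion-exclusion over the 2 events:
Σ_{j=0}^{2} (-1)^j C(2,j)(7-j)!
= C(2,0)·7! - C(2,1)·6! + C(2,2)·5!
= 5040 - 1440 + 120
= 3720

3720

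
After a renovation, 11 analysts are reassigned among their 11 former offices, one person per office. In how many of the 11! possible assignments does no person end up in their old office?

!11 is the nearest integer to 11!/e.
11! = 39916800, and 39916800/e ≈ 14684570.08, so !11 = 14684570.

14684570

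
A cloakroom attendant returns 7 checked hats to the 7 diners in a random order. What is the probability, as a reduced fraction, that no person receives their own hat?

Favorable outcomes: !7 = 1854.
Total outcomes: 7! = 5040.
Probability = 1854/5040 = 103/280.

103/280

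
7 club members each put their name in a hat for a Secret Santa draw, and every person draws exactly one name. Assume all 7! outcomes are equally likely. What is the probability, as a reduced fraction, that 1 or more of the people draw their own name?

177/280

Favorable outcomes: Σ_{i≥1} C(7,i)·!(7-i) = 7·265 + 21·44 + 35·9 + 35·2 + 21·1 + 7·0 + 1·1 = 3186.
Total outcomes: 7! = 5040.
Probability = 3186/5040 = 177/280.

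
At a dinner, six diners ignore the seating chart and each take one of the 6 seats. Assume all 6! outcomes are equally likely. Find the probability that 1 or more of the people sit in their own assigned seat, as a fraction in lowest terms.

Favorable outcomes: Σ_{i≥1} C(6,i)·!(6-i) = 6·44 + 15·9 + 20·2 + 15·1 + 6·0 + 1·1 = 455.
Total outcomes: 6! = 720.
Probability = 455/720 = 91/144.

91/144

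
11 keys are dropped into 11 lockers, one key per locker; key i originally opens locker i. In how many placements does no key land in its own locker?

14684570

Recurrence: !11 = 10·(!10 + !9).
!11 = 10·(1334961 + 133496) = 10·1468457 = 14684570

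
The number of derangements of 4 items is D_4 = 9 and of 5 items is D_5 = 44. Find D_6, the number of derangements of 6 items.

D_6 = (6-1)·(D_5 + D_4) = 5·(44 + 9) = 5·53 = 265.

265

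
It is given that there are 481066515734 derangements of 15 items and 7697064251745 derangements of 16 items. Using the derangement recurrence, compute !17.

!17 = (17-1)·(!16 + !15) = 16·(7697064251745 + 481066515734) = 16·8178130767479 = 130850092279664.

130850092279664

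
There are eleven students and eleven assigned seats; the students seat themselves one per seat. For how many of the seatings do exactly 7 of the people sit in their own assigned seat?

2970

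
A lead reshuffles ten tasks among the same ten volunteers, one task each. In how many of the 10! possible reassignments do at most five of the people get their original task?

3626624

# with exactly i fixed is C(10,i)·!(10-i); sum over i=0..5:
  i=0: C(10,0)·!10 = 1·1334961 = 1334961
  i=1: C(10,1)·!9 = 10·133496 = 1334960
  i=2: C(10,2)·!8 = 45·14833 = 667485
  i=3: C(10,3)·!7 = 120·1854 = 222480
  i=4: C(10,4)·!6 = 210·265 = 55650
  i=5: C(10,5)·!5 = 252·44 = 11088
Total = 3626624.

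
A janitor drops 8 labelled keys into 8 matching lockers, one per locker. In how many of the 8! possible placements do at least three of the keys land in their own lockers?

# with exactly i fixed is C(8,i)·!(8-i); sum over i=3..8:
  i=3: C(8,3)·!5 = 56·44 = 2464
  i=4: C(8,4)·!4 = 70·9 = 630
  i=5: C(8,5)·!3 = 56·2 = 112
  i=6: C(8,6)·!2 = 28·1 = 28
  i=7: C(8,7)·!1 = 8·0 = 0
  i=8: C(8,8)·!0 = 1·1 = 1
Total = 3235.

3235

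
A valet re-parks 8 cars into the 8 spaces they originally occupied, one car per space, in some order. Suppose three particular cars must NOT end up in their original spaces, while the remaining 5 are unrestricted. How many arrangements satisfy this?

27240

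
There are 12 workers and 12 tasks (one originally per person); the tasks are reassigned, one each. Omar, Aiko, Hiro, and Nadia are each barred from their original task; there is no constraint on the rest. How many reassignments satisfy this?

339696000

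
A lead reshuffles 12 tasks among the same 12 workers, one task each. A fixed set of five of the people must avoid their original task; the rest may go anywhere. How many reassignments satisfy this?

312273360

Inclusion-exclusion on the 5 forbidden self-matches:
Σ_{j=0}^{5} (-1)^j C(5,j)(12-j)!
= C(5,0)·12! - C(5,1)·11! + C(5,2)·10! - C(5,3)·9! + C(5,4)·8! - C(5,5)·7!
= 479001600 - 199584000 + 36288000 - 3628800 + 201600 - 5040
= 312273360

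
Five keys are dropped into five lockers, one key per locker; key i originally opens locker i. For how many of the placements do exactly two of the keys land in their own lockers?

20

Choose which 2 of the 5 are fixed: C(5,2) = 10.
The other 3 form a derangement: !3 = 2.
Total: 10 × 2 = 20.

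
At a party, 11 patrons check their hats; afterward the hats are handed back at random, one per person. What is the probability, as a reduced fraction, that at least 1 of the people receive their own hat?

Favorable outcomes: Σ_{i≥1} C(11,i)·!(11-i) = 11·1334961 + 55·133496 + 165·14833 + 330·1854 + 462·265 + 462·44 + 330·9 + 165·2 + 55·1 + 11·0 + 1·1 = 25232230.
Total outcomes: 11! = 39916800.
Probability = 25232230/39916800 = 2523223/3991680.

2523223/3991680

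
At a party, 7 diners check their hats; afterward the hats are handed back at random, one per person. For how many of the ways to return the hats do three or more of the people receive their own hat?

407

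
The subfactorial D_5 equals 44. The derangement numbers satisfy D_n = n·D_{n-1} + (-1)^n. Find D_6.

265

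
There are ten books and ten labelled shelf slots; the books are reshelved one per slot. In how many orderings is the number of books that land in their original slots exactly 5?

11088

Choose which 5 of the 10 are fixed: C(10,5) = 252.
The remaining 5 must be deranged: !5 = 44.
Total: 252 × 44 = 11088.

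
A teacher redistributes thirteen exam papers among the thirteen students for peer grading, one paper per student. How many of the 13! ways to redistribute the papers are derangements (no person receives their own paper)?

!13 = 13! · Σ_{k=0}^{13} (-1)^k/k!
= 13! - 13!/1! + 13!/2! - 13!/3! + 13!/4! - 13!/5! + 13!/6! - 13!/7! + 13!/8! - 13!/9! + 13!/10! - 13!/11! + 13!/12! - 13!/13!
= 6227020800 - 6227020800 + 3113510400 - 1037836800 + 259459200 - 51891840 + 8648640 - 1235520 + 154440 - 17160 + 1716 - 156 + 13 - 1
= 2290792932

2290792932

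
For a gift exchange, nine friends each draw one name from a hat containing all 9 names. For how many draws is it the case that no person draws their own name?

By inclusion-exclusion, !9 = Σ (-1)^k · 9!/k! for k=0..9
= 9! - 9!/1! + 9!/2! - 9!/3! + 9!/4! - 9!/5! + 9!/6! - 9!/7! + 9!/8! - 9!/9!
= 362880 - 362880 + 181440 - 60480 + 15120 - 3024 + 504 - 72 + 9 - 1
= 133496

133496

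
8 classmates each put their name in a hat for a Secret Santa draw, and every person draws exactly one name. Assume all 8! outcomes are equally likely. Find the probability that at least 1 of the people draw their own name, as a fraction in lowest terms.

Favorable outcomes: Σ_{i≥1} C(8,i)·!(8-i) = 8·1854 + 28·265 + 56·44 + 70·9 + 56·2 + 28·1 + 8·0 + 1·1 = 25487.
Total outcomes: 8! = 40320.
Probability = 25487/40320 = 3641/5760.

3641/5760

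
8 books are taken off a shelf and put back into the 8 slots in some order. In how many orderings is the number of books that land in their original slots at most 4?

40179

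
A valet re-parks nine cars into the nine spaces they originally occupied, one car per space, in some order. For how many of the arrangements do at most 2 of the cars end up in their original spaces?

333737

Sum C(9,i)·!(9-i) for i = 0..2:
  i=0: C(9,0)·!9 = 1·133496 = 133496
  i=1: C(9,1)·!8 = 9·14833 = 133497
  i=2: C(9,2)·!7 = 36·1854 = 66744
Total = 333737.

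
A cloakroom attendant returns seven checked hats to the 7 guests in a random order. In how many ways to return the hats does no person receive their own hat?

The number of derangements of 7 is !7 = Σ_{k=0}^{7} (-1)^k·7!/k!
= 7! - 7!/1! + 7!/2! - 7!/3! + 7!/4! - 7!/5! + 7!/6! - 7!/7!
= 5040 - 5040 + 2520 - 840 + 210 - 42 + 7 - 1
= 1854

1854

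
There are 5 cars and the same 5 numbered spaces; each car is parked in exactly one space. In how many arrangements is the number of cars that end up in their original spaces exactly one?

45

Choose which one of the 5 is fixed: C(5,1) = 5.
The other 4 form a derangement: !4 = 9.
Total: 5 × 9 = 45.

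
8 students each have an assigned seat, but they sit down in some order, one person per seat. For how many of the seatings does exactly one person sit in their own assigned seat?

14832

Choose which one of the 8 is fixed: C(8,1) = 8.
The other 7 form a derangement: !7 = 1854.
Total: 8 × 1854 = 14832.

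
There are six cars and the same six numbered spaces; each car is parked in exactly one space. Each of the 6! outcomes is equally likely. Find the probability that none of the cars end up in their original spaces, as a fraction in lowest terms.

Favorable outcomes: !6 = 265.
Total outcomes: 6! = 720.
Probability = 265/720 = 53/144.

53/144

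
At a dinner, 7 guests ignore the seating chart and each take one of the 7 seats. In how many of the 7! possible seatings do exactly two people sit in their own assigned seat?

924

Choose which 2 of the 7 are fixed: C(7,2) = 21.
The other 5 form a derangement: !5 = 44.
Total: 21 × 44 = 924.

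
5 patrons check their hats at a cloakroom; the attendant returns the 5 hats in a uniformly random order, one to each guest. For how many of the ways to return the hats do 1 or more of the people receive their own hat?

76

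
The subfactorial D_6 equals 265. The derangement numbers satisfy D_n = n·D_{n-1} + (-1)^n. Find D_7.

1854

D_7 = 7·265 - 1 = 1854.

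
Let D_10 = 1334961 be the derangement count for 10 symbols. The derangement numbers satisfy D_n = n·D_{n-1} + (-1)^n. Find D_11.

D_11 = 11·1334961 - 1 = 14684570.

14684570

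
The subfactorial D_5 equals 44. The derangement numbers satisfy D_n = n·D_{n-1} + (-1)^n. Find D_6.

D_6 = 6·44 + 1 = 265.

265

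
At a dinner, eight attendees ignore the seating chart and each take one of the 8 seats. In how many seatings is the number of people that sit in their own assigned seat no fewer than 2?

10655

# with exactly i fixed is C(8,i)·!(8-i); sum over i=2..8:
  i=2: C(8,2)·!6 = 28·265 = 7420
  i=3: C(8,3)·!5 = 56·44 = 2464
  i=4: C(8,4)·!4 = 70·9 = 630
  i=5: C(8,5)·!3 = 56·2 = 112
  i=6: C(8,6)·!2 = 28·1 = 28
  i=7: C(8,7)·!1 = 8·0 = 0
  i=8: C(8,8)·!0 = 1·1 = 1
Total = 10655.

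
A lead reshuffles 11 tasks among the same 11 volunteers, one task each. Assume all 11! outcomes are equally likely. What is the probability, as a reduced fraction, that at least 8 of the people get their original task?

193/19958400

Favorable outcomes: Σ_{i≥8} C(11,i)·!(11-i) = 165·2 + 55·1 + 11·0 + 1·1 = 386.
Total outcomes: 11! = 39916800.
Probability = 386/39916800 = 193/19958400.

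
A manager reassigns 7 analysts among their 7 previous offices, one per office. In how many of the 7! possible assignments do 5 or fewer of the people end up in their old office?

5039

Sum C(7,i)·!(7-i) for i = 0..5:
  i=0: C(7,0)·!7 = 1·1854 = 1854
  i=1: C(7,1)·!6 = 7·265 = 1855
  i=2: C(7,2)·!5 = 21·44 = 924
  i=3: C(7,3)·!4 = 35·9 = 315
  i=4: C(7,4)·!3 = 35·2 = 70
  i=5: C(7,5)·!2 = 21·1 = 21
Total = 5039.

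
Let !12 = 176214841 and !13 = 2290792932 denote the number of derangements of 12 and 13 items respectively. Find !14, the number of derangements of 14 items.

!14 = (14-1)·(!13 + !12) = 13·(2290792932 + 176214841) = 13·2467007773 = 32071101049.

32071101049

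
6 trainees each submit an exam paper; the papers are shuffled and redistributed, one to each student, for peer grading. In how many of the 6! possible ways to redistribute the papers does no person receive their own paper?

265

!6 is the nearest integer to 6!/e.
6! = 720, and 720/e ≈ 264.87, so !6 = 265.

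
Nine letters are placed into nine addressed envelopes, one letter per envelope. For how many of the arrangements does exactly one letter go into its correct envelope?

Pick the single fixed position: C(9,1) = 9 ways.
The other 8 form a derangement: !8 = 14833.
Total: 9 × 14833 = 133497.

133497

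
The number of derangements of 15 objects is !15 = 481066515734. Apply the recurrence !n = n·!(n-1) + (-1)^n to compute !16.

!16 = 16·481066515734 + 1 = 7697064251745.

7697064251745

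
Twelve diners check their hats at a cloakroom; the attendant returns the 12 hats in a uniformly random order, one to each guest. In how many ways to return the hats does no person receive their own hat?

176214841

Recurrence: !12 = 12·!11 + (-1)^12.
!12 = 12·14684570 + 1 = 176214841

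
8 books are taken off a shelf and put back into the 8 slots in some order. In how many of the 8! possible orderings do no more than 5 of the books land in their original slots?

40291

Sum C(8,i)·!(8-i) for i = 0..5:
  i=0: C(8,0)·!8 = 1·14833 = 14833
  i=1: C(8,1)·!7 = 8·1854 = 14832
  i=2: C(8,2)·!6 = 28·265 = 7420
  i=3: C(8,3)·!5 = 56·44 = 2464
  i=4: C(8,4)·!4 = 70·9 = 630
  i=5: C(8,5)·!3 = 56·2 = 112
Total = 40291.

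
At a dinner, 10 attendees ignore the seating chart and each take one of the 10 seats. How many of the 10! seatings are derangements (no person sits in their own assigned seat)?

The subfactorial !10 = [10!/e] (nearest integer).
10! = 3628800, and 3628800/e ≈ 1334960.92, so !10 = 1334961.

1334961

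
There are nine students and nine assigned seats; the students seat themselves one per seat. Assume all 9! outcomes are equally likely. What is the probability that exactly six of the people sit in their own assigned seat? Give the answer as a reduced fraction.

Favorable outcomes: C(9,6)·!3 = 84·2 = 168.
Total outcomes: 9! = 362880.
Probability = 168/362880 = 1/2160.

1/2160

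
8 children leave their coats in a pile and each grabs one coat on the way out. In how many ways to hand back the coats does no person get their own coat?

14833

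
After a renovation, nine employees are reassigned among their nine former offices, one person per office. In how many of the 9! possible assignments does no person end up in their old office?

!9 = 9! · Σ_{k=0}^{9} (-1)^k/k!
= 9! - 9!/1! + 9!/2! - 9!/3! + 9!/4! - 9!/5! + 9!/6! - 9!/7! + 9!/8! - 9!/9!
= 362880 - 362880 + 181440 - 60480 + 15120 - 3024 + 504 - 72 + 9 - 1
= 133496

133496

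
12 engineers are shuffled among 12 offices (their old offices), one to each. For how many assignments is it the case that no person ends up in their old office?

176214841

By inclusion-exclusion, !12 = Σ (-1)^k · 12!/k! for k=0..12
= 12! - 12!/1! + 12!/2! - 12!/3! + 12!/4! - 12!/5! + 12!/6! - 12!/7! + 12!/8! - 12!/9! + 12!/10! - 12!/11! + 12!/12!
= 479001600 - 479001600 + 239500800 - 79833600 + 19958400 - 3991680 + 665280 - 95040 + 11880 - 1320 + 132 - 12 + 1
= 176214841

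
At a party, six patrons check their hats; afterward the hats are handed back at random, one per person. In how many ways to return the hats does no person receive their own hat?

The number of derangements of 6 is !6 = Σ_{k=0}^{6} (-1)^k·6!/k!
= 6! - 6!/1! + 6!/2! - 6!/3! + 6!/4! - 6!/5! + 6!/6!
= 720 - 720 + 360 - 120 + 30 - 6 + 1
= 265

265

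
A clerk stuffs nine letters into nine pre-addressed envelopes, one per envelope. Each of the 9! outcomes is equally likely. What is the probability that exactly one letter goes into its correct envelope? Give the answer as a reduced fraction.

2119/5760

Favorable outcomes: C(9,1)·!8 = 9·14833 = 133497.
Total outcomes: 9! = 362880.
Probability = 133497/362880 = 2119/5760.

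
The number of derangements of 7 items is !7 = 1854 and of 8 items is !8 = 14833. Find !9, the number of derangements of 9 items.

!9 = (9-1)·(!8 + !7) = 8·(14833 + 1854) = 8·16687 = 133496.

133496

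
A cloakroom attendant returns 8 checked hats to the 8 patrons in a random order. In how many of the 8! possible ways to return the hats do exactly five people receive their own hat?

112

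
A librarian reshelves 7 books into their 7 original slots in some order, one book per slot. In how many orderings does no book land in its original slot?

1854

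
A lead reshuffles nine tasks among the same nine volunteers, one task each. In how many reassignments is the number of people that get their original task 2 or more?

# with exactly i fixed is C(9,i)·!(9-i); sum over i=2..9:
  i=2: C(9,2)·!7 = 36·1854 = 66744
  i=3: C(9,3)·!6 = 84·265 = 22260
  i=4: C(9,4)·!5 = 126·44 = 5544
  i=5: C(9,5)·!4 = 126·9 = 1134
  i=6: C(9,6)·!3 = 84·2 = 168
  i=7: C(9,7)·!2 = 36·1 = 36
  i=8: C(9,8)·!1 = 9·0 = 0
  i=9: C(9,9)·!0 = 1·1 = 1
Total = 95887.

95887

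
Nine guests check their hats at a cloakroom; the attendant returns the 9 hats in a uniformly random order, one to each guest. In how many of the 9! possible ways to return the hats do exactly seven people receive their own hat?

36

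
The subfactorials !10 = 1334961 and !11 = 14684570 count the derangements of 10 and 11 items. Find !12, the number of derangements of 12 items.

!12 = (12-1)·(!11 + !10) = 11·(14684570 + 1334961) = 11·16019531 = 176214841.

176214841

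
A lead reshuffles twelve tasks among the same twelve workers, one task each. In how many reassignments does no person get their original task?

Use !n = (n-1)(!(n-1) + !(n-2)).
!12 = 11·(14684570 + 1334961) = 11·16019531 = 176214841

176214841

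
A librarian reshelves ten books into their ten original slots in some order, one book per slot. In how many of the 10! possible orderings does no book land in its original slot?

1334961

The number of derangements of 10 is !10 = Σ_{k=0}^{10} (-1)^k·10!/k!
= 10! - 10!/1! + 10!/2! - 10!/3! + 10!/4! - 10!/5! + 10!/6! - 10!/7! + 10!/8! - 10!/9! + 10!/10!
= 3628800 - 3628800 + 1814400 - 604800 + 151200 - 30240 + 5040 - 720 + 90 - 10 + 1
= 1334961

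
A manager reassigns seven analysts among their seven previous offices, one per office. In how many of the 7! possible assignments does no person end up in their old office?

1854

Use !n = n·!(n-1) + (-1)^n.
!7 = 7·265 - 1 = 1854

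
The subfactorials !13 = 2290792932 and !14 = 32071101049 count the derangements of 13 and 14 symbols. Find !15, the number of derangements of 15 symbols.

481066515734

!15 = (15-1)·(!14 + !13) = 14·(32071101049 + 2290792932) = 14·34361893981 = 481066515734.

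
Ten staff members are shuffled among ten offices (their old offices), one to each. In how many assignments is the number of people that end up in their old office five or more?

# with exactly i fixed is C(10,i)·!(10-i); sum over i=5..10:
  i=5: C(10,5)·!5 = 252·44 = 11088
  i=6: C(10,6)·!4 = 210·9 = 1890
  i=7: C(10,7)·!3 = 120·2 = 240
  i=8: C(10,8)·!2 = 45·1 = 45
  i=9: C(10,9)·!1 = 10·0 = 0
  i=10: C(10,10)·!0 = 1·1 = 1
Total = 13264.

13264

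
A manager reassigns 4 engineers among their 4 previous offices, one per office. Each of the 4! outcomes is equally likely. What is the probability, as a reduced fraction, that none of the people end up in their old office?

3/8

Favorable outcomes: !4 = 9.
Total outcomes: 4! = 24.
Probability = 9/24 = 3/8.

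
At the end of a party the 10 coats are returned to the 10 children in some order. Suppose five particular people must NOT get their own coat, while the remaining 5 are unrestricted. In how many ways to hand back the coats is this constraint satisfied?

Let A_j be the event that the j-th constrained one is fixed. By inclusion-exclusion over the 5 events:
Σ_{j=0}^{5} (-1)^j C(5,j)(10-j)!
= C(5,0)·10! - C(5,1)·9! + C(5,2)·8! - C(5,3)·7! + C(5,4)·6! - C(5,5)·5!
= 3628800 - 1814400 + 403200 - 50400 + 3600 - 120
= 2170680

2170680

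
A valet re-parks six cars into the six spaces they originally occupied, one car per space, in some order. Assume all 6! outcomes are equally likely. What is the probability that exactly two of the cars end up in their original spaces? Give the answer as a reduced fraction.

Favorable outcomes: C(6,2)·!4 = 15·9 = 135.
Total outcomes: 6! = 720.
Probability = 135/720 = 3/16.

3/16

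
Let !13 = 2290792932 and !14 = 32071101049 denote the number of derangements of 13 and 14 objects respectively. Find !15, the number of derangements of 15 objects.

481066515734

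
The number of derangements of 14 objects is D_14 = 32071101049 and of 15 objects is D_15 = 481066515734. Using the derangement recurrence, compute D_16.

7697064251745

D_16 = (16-1)·(D_15 + D_14) = 15·(481066515734 + 32071101049) = 15·513137616783 = 7697064251745.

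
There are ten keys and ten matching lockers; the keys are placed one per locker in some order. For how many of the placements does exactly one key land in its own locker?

1334960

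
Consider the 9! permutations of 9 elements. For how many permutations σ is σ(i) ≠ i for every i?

133496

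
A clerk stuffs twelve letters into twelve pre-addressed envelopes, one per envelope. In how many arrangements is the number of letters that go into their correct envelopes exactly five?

1468368

Choose which 5 of the 12 are fixed: C(12,5) = 792.
The remaining 7 must be deranged: !7 = 1854.
Total: 792 × 1854 = 1468368.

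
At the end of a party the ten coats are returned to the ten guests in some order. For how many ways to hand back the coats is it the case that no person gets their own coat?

!10 = 10! · Σ_{k=0}^{10} (-1)^k/k!
= 10! - 10!/1! + 10!/2! - 10!/3! + 10!/4! - 10!/5! + 10!/6! - 10!/7! + 10!/8! - 10!/9! + 10!/10!
= 3628800 - 3628800 + 1814400 - 604800 + 151200 - 30240 + 5040 - 720 + 90 - 10 + 1
= 1334961

1334961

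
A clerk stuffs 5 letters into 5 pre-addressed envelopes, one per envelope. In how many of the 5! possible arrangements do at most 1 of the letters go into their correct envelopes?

Sum C(5,i)·!(5-i) for i = 0..1:
  i=0: C(5,0)·!5 = 1·44 = 44
  i=1: C(5,1)·!4 = 5·9 = 45
Total = 89.

89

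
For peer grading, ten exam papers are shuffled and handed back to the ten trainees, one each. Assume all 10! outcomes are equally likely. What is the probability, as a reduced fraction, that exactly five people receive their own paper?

Favorable outcomes: C(10,5)·!5 = 252·44 = 11088.
Total outcomes: 10! = 3628800.
Probability = 11088/3628800 = 11/3600.

11/3600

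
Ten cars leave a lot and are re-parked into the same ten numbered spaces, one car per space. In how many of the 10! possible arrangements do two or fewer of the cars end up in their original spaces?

# with exactly i fixed is C(10,i)·!(10-i); sum over i=0..2:
  i=0: C(10,0)·!10 = 1·1334961 = 1334961
  i=1: C(10,1)·!9 = 10·133496 = 1334960
  i=2: C(10,2)·!8 = 45·14833 = 667485
Total = 3337406.

3337406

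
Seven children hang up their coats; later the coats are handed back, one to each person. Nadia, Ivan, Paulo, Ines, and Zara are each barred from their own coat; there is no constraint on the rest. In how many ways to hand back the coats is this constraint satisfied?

Let A_j be the event that the j-th constrained one is fixed. By inclusion-exclusion over the 5 events:
Σ_{j=0}^{5} (-1)^j C(5,j)(7-j)!
= C(5,0)·7! - C(5,1)·6! + C(5,2)·5! - C(5,3)·4! + C(5,4)·3! - C(5,5)·2!
= 5040 - 3600 + 1200 - 240 + 30 - 2
= 2428

2428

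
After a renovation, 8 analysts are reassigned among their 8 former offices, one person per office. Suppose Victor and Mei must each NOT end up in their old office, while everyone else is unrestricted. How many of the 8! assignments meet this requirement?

30960

Inclusion-exclusion on the 2 forbidden self-matches:
Σ_{j=0}^{2} (-1)^j C(2,j)(8-j)!
= C(2,0)·8! - C(2,1)·7! + C(2,2)·6!
= 40320 - 10080 + 720
= 30960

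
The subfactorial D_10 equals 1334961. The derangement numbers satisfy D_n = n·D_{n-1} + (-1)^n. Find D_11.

D_11 = 11·1334961 - 1 = 14684570.

14684570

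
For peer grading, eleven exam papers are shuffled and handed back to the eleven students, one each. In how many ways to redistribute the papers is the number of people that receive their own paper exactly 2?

Pick the 2 fixed positions: C(11,2) = 55 ways.
The remaining 9 must be deranged: !9 = 133496.
Total: 55 × 133496 = 7342280.

7342280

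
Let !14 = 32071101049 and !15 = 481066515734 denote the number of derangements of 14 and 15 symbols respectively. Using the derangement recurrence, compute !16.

7697064251745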